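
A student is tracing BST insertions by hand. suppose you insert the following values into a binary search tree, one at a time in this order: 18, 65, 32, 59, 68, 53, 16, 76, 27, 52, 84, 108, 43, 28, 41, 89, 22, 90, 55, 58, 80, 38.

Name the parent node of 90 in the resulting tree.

89

Resulting structure (node: left, right):
  18: L=16, R=65
  65: L=32, R=68
  32: L=27, R=59
  59: L=53, R=–
  68: L=–, R=76
  53: L=52, R=55
  16: L=–, R=–
  76: L=–, R=84
  27: L=22, R=28
  52: L=43, R=–
  84: L=80, R=108
  108: L=89, R=–
  43: L=41, R=–
  28: L=–, R=–
  41: L=38, R=–
  89: L=–, R=90
  22: L=–, R=–
  90: L=–, R=–
  55: L=–, R=58
  58: L=–, R=–
  80: L=–, R=–
  38: L=–, R=–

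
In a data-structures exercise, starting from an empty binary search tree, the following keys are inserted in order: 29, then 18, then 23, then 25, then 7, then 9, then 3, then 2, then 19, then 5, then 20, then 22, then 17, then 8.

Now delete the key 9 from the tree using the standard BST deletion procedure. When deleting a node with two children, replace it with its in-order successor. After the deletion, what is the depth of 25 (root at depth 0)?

3

29: root
18: left child of 29 (depth 1)
23: right child of 18 (depth 2)
25: right child of 23 (depth 3)
7: left child of 18 (depth 2)
9: right child of 7 (depth 3)
3: left child of 7 (depth 3)
2: left child of 3 (depth 4)
19: left child of 23 (depth 3)
5: right child of 3 (depth 4)
20: right child of 19 (depth 4)
22: right child of 20 (depth 5)
17: right child of 9 (depth 4)
8: left child of 9 (depth 4)

Delete 9 (two children — replace with in-order successor).
After deletion, path to 25: 29 → 18 → 23 → 25.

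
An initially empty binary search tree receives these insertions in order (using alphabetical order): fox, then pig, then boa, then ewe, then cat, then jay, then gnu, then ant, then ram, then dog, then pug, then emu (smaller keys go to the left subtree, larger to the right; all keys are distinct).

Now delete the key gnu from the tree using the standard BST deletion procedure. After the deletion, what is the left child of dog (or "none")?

Insert fox: tree is empty, so fox becomes the root.
Insert pig: pig > fox → go right. Place as right child of fox.
Insert boa: boa < fox → go left. Place as left child of fox.
Insert ewe: ewe < fox → go left; ewe > boa → go right. Place as right child of boa.
Insert cat: cat < fox → go left; cat > boa → go right; cat < ewe → go left. Place as left child of ewe.
Insert jay: jay > fox → go right; jay < pig → go left. Place as left child of pig.
Insert gnu: gnu > fox → go right; gnu < pig → go left; gnu < jay → go left. Place as left child of jay.
Insert ant: ant < fox → go left; ant < boa → go left. Place as left child of boa.
Insert ram: ram > fox → go right; ram > pig → go right. Place as right child of pig.
Insert dog: dog < fox → go left; dog > boa → go right; dog < ewe → go left; dog > cat → go right. Place as right child of cat.
Insert pug: pug > fox → go right; pug > pig → go right; pug < ram → go left. Place as left child of ram.
Insert emu: emu < fox → go left; emu > boa → go right; emu < ewe → go left; emu > cat → go right; emu > dog → go right. Place as right child of dog.

Delete gnu (at most one child — splice it out).
After deletion, dog's left child: none.

none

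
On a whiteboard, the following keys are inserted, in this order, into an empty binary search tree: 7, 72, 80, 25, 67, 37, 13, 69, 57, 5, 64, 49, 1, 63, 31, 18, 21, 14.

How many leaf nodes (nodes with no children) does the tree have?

8

7: root
72: right child of 7 (depth 1)
80: right child of 72 (depth 2)
25: left child of 72 (depth 2)
67: right child of 25 (depth 3)
37: left child of 67 (depth 4)
13: left child of 25 (depth 3)
69: right child of 67 (depth 4)
57: right child of 37 (depth 5)
5: left child of 7 (depth 1)
64: right child of 57 (depth 6)
49: left child of 57 (depth 6)
1: left child of 5 (depth 2)
63: left child of 64 (depth 7)
31: left child of 37 (depth 5)
18: right child of 13 (depth 4)
21: right child of 18 (depth 5)
14: left child of 18 (depth 5)

Leaves: 1, 14, 21, 31, 49, 63, 69, 80 — 8 in total.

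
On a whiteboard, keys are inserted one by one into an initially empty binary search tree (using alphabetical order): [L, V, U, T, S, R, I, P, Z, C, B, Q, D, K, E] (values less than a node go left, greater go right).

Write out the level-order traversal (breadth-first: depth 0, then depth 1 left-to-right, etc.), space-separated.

Insert L: tree is empty, so L becomes the root.
Insert V: V > L → go right. Place as right child of L.
Insert U: U > L → go right; U < V → go left. Place as left child of V.
Insert T: T > L → go right; T < V → go left; T < U → go left. Place as left child of U.
Insert S: S > L → go right; S < V → go left; S < U → go left; S < T → go left. Place as left child of T.
Insert R: R > L → go right; R < V → go left; R < U → go left; R < T → go left; R < S → go left. Place as left child of S.
Insert I: I < L → go left. Place as left child of L.
Insert P: P > L → go right; P < V → go left; P < U → go left; P < T → go left; P < S → go left; P < R → go left. Place as left child of R.
Insert Z: Z > L → go right; Z > V → go right. Place as right child of V.
Insert C: C < L → go left; C < I → go left. Place as left child of I.
Insert B: B < L → go left; B < I → go left; B < C → go left. Place as left child of C.
Insert Q: Q > L → go right; Q < V → go left; Q < U → go left; Q < T → go left; Q < S → go left; Q < R → go left; Q > P → go right. Place as right child of P.
Insert D: D < L → go left; D < I → go left; D > C → go right. Place as right child of C.
Insert K: K < L → go left; K > I → go right. Place as right child of I.
Insert E: E < L → go left; E < I → go left; E > C → go right; E > D → go right. Place as right child of D.

L I V C K U Z B D T E S R P Q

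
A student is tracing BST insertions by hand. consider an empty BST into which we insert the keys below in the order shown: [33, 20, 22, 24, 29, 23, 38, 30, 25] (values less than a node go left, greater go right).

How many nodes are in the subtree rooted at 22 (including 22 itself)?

Resulting structure (node: left, right):
  33: L=20, R=38
  20: L=–, R=22
  22: L=–, R=24
  24: L=23, R=29
  29: L=25, R=30
  23: L=–, R=–
  38: L=–, R=–
  30: L=–, R=–
  25: L=–, R=–

Subtree rooted at 22 contains: 22, 24, 23, 29, 25, 30 — 6 nodes.

6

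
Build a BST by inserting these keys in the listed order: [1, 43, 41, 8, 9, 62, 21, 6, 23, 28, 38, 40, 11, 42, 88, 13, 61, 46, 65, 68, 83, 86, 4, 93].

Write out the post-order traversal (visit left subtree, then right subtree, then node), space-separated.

4 6 13 11 40 38 28 23 21 9 8 42 41 46 61 86 83 68 65 93 88 62 43 1

1: root
43: right child of 1 (depth 1)
41: left child of 43 (depth 2)
8: left child of 41 (depth 3)
9: right child of 8 (depth 4)
62: right child of 43 (depth 2)
21: right child of 9 (depth 5)
6: left child of 8 (depth 4)
23: right child of 21 (depth 6)
28: right child of 23 (depth 7)
38: right child of 28 (depth 8)
40: right child of 38 (depth 9)
11: left child of 21 (depth 6)
42: right child of 41 (depth 3)
88: right child of 62 (depth 3)
13: right child of 11 (depth 7)
61: left child of 62 (depth 3)
46: left child of 61 (depth 4)
65: left child of 88 (depth 4)
68: right child of 65 (depth 5)
83: right child of 68 (depth 6)
86: right child of 83 (depth 7)
4: left child of 6 (depth 5)
93: right child of 88 (depth 4)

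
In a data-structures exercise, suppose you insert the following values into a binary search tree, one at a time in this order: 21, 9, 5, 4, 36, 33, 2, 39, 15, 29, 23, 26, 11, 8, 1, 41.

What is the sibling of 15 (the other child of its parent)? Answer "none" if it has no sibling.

21: root
9: left child of 21 (depth 1)
5: left child of 9 (depth 2)
4: left child of 5 (depth 3)
36: right child of 21 (depth 1)
33: left child of 36 (depth 2)
2: left child of 4 (depth 4)
39: right child of 36 (depth 2)
15: right child of 9 (depth 2)
29: left child of 33 (depth 3)
23: left child of 29 (depth 4)
26: right child of 23 (depth 5)
11: left child of 15 (depth 3)
8: right child of 5 (depth 3)
1: left child of 2 (depth 5)
41: right child of 39 (depth 3)

15's parent is 9; the other child of 9 is 5.

5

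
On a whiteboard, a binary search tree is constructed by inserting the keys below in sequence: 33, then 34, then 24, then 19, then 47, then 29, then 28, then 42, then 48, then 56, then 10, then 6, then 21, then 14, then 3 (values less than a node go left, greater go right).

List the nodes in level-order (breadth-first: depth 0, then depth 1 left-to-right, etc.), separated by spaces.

33 24 34 19 29 47 10 21 28 42 48 6 14 56 3

Insert 33: tree is empty, so 33 becomes the root.
Insert 34: 34 > 33 → go right. Place as right child of 33.
Insert 24: 24 < 33 → go left. Place as left child of 33.
Insert 19: 19 < 33 → go left; 19 < 24 → go left. Place as left child of 24.
Insert 47: 47 > 33 → go right; 47 > 34 → go right. Place as right child of 34.
Insert 29: 29 < 33 → go left; 29 > 24 → go right. Place as right child of 24.
Insert 28: 28 < 33 → go left; 28 > 24 → go right; 28 < 29 → go left. Place as left child of 29.
Insert 42: 42 > 33 → go right; 42 > 34 → go right; 42 < 47 → go left. Place as left child of 47.
Insert 48: 48 > 33 → go right; 48 > 34 → go right; 48 > 47 → go right. Place as right child of 47.
Insert 56: 56 > 33 → go right; 56 > 34 → go right; 56 > 47 → go right; 56 > 48 → go right. Place as right child of 48.
Insert 10: 10 < 33 → go left; 10 < 24 → go left; 10 < 19 → go left. Place as left child of 19.
Insert 6: 6 < 33 → go left; 6 < 24 → go left; 6 < 19 → go left; 6 < 10 → go left. Place as left child of 10.
Insert 21: 21 < 33 → go left; 21 < 24 → go left; 21 > 19 → go right. Place as right child of 19.
Insert 14: 14 < 33 → go left; 14 < 24 → go left; 14 < 19 → go left; 14 > 10 → go right. Place as right child of 10.
Insert 3: 3 < 33 → go left; 3 < 24 → go left; 3 < 19 → go left; 3 < 10 → go left; 3 < 6 → go left. Place as left child of 6.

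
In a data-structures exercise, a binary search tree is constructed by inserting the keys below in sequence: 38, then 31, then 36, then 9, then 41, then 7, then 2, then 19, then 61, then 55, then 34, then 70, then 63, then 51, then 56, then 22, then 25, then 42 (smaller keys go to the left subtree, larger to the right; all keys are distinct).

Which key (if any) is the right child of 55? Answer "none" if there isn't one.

56

Insert 38: tree is empty, so 38 becomes the root.
Insert 31: 31 < 38 → go left. Place as left child of 38.
Insert 36: 36 < 38 → go left; 36 > 31 → go right. Place as right child of 31.
Insert 9: 9 < 38 → go left; 9 < 31 → go left. Place as left child of 31.
Insert 41: 41 > 38 → go right. Place as right child of 38.
Insert 7: 7 < 38 → go left; 7 < 31 → go left; 7 < 9 → go left. Place as left child of 9.
Insert 2: 2 < 38 → go left; 2 < 31 → go left; 2 < 9 → go left; 2 < 7 → go left. Place as left child of 7.
Insert 19: 19 < 38 → go left; 19 < 31 → go left; 19 > 9 → go right. Place as right child of 9.
Insert 61: 61 > 38 → go right; 61 > 41 → go right. Place as right child of 41.
Insert 55: 55 > 38 → go right; 55 > 41 → go right; 55 < 61 → go left. Place as left child of 61.
Insert 34: 34 < 38 → go left; 34 > 31 → go right; 34 < 36 → go left. Place as left child of 36.
Insert 70: 70 > 38 → go right; 70 > 41 → go right; 70 > 61 → go right. Place as right child of 61.
Insert 63: 63 > 38 → go right; 63 > 41 → go right; 63 > 61 → go right; 63 < 70 → go left. Place as left child of 70.
Insert 51: 51 > 38 → go right; 51 > 41 → go right; 51 < 61 → go left; 51 < 55 → go left. Place as left child of 55.
Insert 56: 56 > 38 → go right; 56 > 41 → go right; 56 < 61 → go left; 56 > 55 → go right. Place as right child of 55.
Insert 22: 22 < 38 → go left; 22 < 31 → go left; 22 > 9 → go right; 22 > 19 → go right. Place as right child of 19.
Insert 25: 25 < 38 → go left; 25 < 31 → go left; 25 > 9 → go right; 25 > 19 → go right; 25 > 22 → go right. Place as right child of 22.
Insert 42: 42 > 38 → go right; 42 > 41 → go right; 42 < 61 → go left; 42 < 55 → go left; 42 < 51 → go left. Place as left child of 51.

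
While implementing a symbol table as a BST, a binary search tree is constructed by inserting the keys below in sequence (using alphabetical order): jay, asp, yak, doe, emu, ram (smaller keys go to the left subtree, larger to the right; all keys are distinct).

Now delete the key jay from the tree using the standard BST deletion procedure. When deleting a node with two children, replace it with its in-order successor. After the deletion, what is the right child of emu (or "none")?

Insert jay: tree is empty, so jay becomes the root.
Insert asp: asp < jay → go left. Place as left child of jay.
Insert yak: yak > jay → go right. Place as right child of jay.
Insert doe: doe < jay → go left; doe > asp → go right. Place as right child of asp.
Insert emu: emu < jay → go left; emu > asp → go right; emu > doe → go right. Place as right child of doe.
Insert ram: ram > jay → go right; ram < yak → go left. Place as left child of yak.

Delete jay (two children — replace with in-order successor).
After deletion, emu's right child: none.

none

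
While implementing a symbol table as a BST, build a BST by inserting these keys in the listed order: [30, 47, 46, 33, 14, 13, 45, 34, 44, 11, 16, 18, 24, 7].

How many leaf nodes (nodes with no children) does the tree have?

3

30: root
47: right child of 30 (depth 1)
46: left child of 47 (depth 2)
33: left child of 46 (depth 3)
14: left child of 30 (depth 1)
13: left child of 14 (depth 2)
45: right child of 33 (depth 4)
34: left child of 45 (depth 5)
44: right child of 34 (depth 6)
11: left child of 13 (depth 3)
16: right child of 14 (depth 2)
18: right child of 16 (depth 3)
24: right child of 18 (depth 4)
7: left child of 11 (depth 4)

Leaves: 7, 24, 44 — 3 in total.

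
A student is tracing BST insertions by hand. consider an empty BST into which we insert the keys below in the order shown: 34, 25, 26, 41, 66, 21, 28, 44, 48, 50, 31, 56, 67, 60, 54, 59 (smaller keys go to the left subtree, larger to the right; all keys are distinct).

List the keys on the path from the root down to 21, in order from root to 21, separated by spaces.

Insert 34: tree is empty, so 34 becomes the root.
Insert 25: 25 < 34 → go left. Place as left child of 34.
Insert 26: 26 < 34 → go left; 26 > 25 → go right. Place as right child of 25.
Insert 41: 41 > 34 → go right. Place as right child of 34.
Insert 66: 66 > 34 → go right; 66 > 41 → go right. Place as right child of 41.
Insert 21: 21 < 34 → go left; 21 < 25 → go left. Place as left child of 25.
Insert 28: 28 < 34 → go left; 28 > 25 → go right; 28 > 26 → go right. Place as right child of 26.
Insert 44: 44 > 34 → go right; 44 > 41 → go right; 44 < 66 → go left. Place as left child of 66.
Insert 48: 48 > 34 → go right; 48 > 41 → go right; 48 < 66 → go left; 48 > 44 → go right. Place as right child of 44.
Insert 50: 50 > 34 → go right; 50 > 41 → go right; 50 < 66 → go left; 50 > 44 → go right; 50 > 48 → go right. Place as right child of 48.
Insert 31: 31 < 34 → go left; 31 > 25 → go right; 31 > 26 → go right; 31 > 28 → go right. Place as right child of 28.
Insert 56: 56 > 34 → go right; 56 > 41 → go right; 56 < 66 → go left; 56 > 44 → go right; 56 > 48 → go right; 56 > 50 → go right. Place as right child of 50.
Insert 67: 67 > 34 → go right; 67 > 41 → go right; 67 > 66 → go right. Place as right child of 66.
Insert 60: 60 > 34 → go right; 60 > 41 → go right; 60 < 66 → go left; 60 > 44 → go right; 60 > 48 → go right; 60 > 50 → go right; 60 > 56 → go right. Place as right child of 56.
Insert 54: 54 > 34 → go right; 54 > 41 → go right; 54 < 66 → go left; 54 > 44 → go right; 54 > 48 → go right; 54 > 50 → go right; 54 < 56 → go left. Place as left child of 56.
Insert 59: 59 > 34 → go right; 59 > 41 → go right; 59 < 66 → go left; 59 > 44 → go right; 59 > 48 → go right; 59 > 50 → go right; 59 > 56 → go right; 59 < 60 → go left. Place as left child of 60.

34 25 21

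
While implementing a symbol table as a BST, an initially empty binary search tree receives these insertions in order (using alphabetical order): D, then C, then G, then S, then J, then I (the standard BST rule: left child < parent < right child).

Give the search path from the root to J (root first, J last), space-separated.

Resulting structure (node: left, right):
  D: L=C, R=G
  C: L=–, R=–
  G: L=–, R=S
  S: L=J, R=–
  J: L=I, R=–
  I: L=–, R=–

D G S J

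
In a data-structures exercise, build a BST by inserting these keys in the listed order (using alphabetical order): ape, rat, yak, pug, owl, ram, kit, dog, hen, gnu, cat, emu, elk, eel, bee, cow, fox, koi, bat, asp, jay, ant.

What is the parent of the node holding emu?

gnu

Insert ape: tree is empty, so ape becomes the root.
Insert rat: rat > ape → go right. Place as right child of ape.
Insert yak: yak > ape → go right; yak > rat → go right. Place as right child of rat.
Insert pug: pug > ape → go right; pug < rat → go left. Place as left child of rat.
Insert owl: owl > ape → go right; owl < rat → go left; owl < pug → go left. Place as left child of pug.
Insert ram: ram > ape → go right; ram < rat → go left; ram > pug → go right. Place as right child of pug.
Insert kit: kit > ape → go right; kit < rat → go left; kit < pug → go left; kit < owl → go left. Place as left child of owl.
Insert dog: dog > ape → go right; dog < rat → go left; dog < pug → go left; dog < owl → go left; dog < kit → go left. Place as left child of kit.
Insert hen: hen > ape → go right; hen < rat → go left; hen < pug → go left; hen < owl → go left; hen < kit → go left; hen > dog → go right. Place as right child of dog.
Insert gnu: gnu > ape → go right; gnu < rat → go left; gnu < pug → go left; gnu < owl → go left; gnu < kit → go left; gnu > dog → go right; gnu < hen → go left. Place as left child of hen.
Insert cat: cat > ape → go right; cat < rat → go left; cat < pug → go left; cat < owl → go left; cat < kit → go left; cat < dog → go left. Place as left child of dog.
Insert emu: emu > ape → go right; emu < rat → go left; emu < pug → go left; emu < owl → go left; emu < kit → go left; emu > dog → go right; emu < hen → go left; emu < gnu → go left. Place as left child of gnu.
Insert elk: elk > ape → go right; elk < rat → go left; elk < pug → go left; elk < owl → go left; elk < kit → go left; elk > dog → go right; elk < hen → go left; elk < gnu → go left; elk < emu → go left. Place as left child of emu.
Insert eel: eel > ape → go right; eel < rat → go left; eel < pug → go left; eel < owl → go left; eel < kit → go left; eel > dog → go right; eel < hen → go left; eel < gnu → go left; eel < emu → go left; eel < elk → go left. Place as left child of elk.
Insert bee: bee > ape → go right; bee < rat → go left; bee < pug → go left; bee < owl → go left; bee < kit → go left; bee < dog → go left; bee < cat → go left. Place as left child of cat.
Insert cow: cow > ape → go right; cow < rat → go left; cow < pug → go left; cow < owl → go left; cow < kit → go left; cow < dog → go left; cow > cat → go right. Place as right child of cat.
Insert fox: fox > ape → go right; fox < rat → go left; fox < pug → go left; fox < owl → go left; fox < kit → go left; fox > dog → go right; fox < hen → go left; fox < gnu → go left; fox > emu → go right. Place as right child of emu.
Insert koi: koi > ape → go right; koi < rat → go left; koi < pug → go left; koi < owl → go left; koi > kit → go right. Place as right child of kit.
Insert bat: bat > ape → go right; bat < rat → go left; bat < pug → go left; bat < owl → go left; bat < kit → go left; bat < dog → go left; bat < cat → go left; bat < bee → go left. Place as left child of bee.
Insert asp: asp > ape → go right; asp < rat → go left; asp < pug → go left; asp < owl → go left; asp < kit → go left; asp < dog → go left; asp < cat → go left; asp < bee → go left; asp < bat → go left. Place as left child of bat.
Insert jay: jay > ape → go right; jay < rat → go left; jay < pug → go left; jay < owl → go left; jay < kit → go left; jay > dog → go right; jay > hen → go right. Place as right child of hen.
Insert ant: ant < ape → go left. Place as left child of ape.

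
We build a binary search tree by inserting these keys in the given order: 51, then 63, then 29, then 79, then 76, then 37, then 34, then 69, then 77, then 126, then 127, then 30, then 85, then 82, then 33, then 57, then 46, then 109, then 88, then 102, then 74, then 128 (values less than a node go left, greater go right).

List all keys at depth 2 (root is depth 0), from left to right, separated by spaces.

51: root
63: right child of 51 (depth 1)
29: left child of 51 (depth 1)
79: right child of 63 (depth 2)
76: left child of 79 (depth 3)
37: right child of 29 (depth 2)
34: left child of 37 (depth 3)
69: left child of 76 (depth 4)
77: right child of 76 (depth 4)
126: right child of 79 (depth 3)
127: right child of 126 (depth 4)
30: left child of 34 (depth 4)
85: left child of 126 (depth 4)
82: left child of 85 (depth 5)
33: right child of 30 (depth 5)
57: left child of 63 (depth 2)
46: right child of 37 (depth 3)
109: right child of 85 (depth 5)
88: left child of 109 (depth 6)
102: right child of 88 (depth 7)
74: right child of 69 (depth 5)
128: right child of 127 (depth 5)

37 57 79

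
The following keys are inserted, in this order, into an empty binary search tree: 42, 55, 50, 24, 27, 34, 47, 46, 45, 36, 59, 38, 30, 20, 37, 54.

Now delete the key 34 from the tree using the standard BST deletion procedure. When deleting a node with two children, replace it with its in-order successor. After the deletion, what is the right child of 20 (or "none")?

none

Insert 42: tree is empty, so 42 becomes the root.
Insert 55: 55 > 42 → go right. Place as right child of 42.
Insert 50: 50 > 42 → go right; 50 < 55 → go left. Place as left child of 55.
Insert 24: 24 < 42 → go left. Place as left child of 42.
Insert 27: 27 < 42 → go left; 27 > 24 → go right. Place as right child of 24.
Insert 34: 34 < 42 → go left; 34 > 24 → go right; 34 > 27 → go right. Place as right child of 27.
Insert 47: 47 > 42 → go right; 47 < 55 → go left; 47 < 50 → go left. Place as left child of 50.
Insert 46: 46 > 42 → go right; 46 < 55 → go left; 46 < 50 → go left; 46 < 47 → go left. Place as left child of 47.
Insert 45: 45 > 42 → go right; 45 < 55 → go left; 45 < 50 → go left; 45 < 47 → go left; 45 < 46 → go left. Place as left child of 46.
Insert 36: 36 < 42 → go left; 36 > 24 → go right; 36 > 27 → go right; 36 > 34 → go right. Place as right child of 34.
Insert 59: 59 > 42 → go right; 59 > 55 → go right. Place as right child of 55.
Insert 38: 38 < 42 → go left; 38 > 24 → go right; 38 > 27 → go right; 38 > 34 → go right; 38 > 36 → go right. Place as right child of 36.
Insert 30: 30 < 42 → go left; 30 > 24 → go right; 30 > 27 → go right; 30 < 34 → go left. Place as left child of 34.
Insert 20: 20 < 42 → go left; 20 < 24 → go left. Place as left child of 24.
Insert 37: 37 < 42 → go left; 37 > 24 → go right; 37 > 27 → go right; 37 > 34 → go right; 37 > 36 → go right; 37 < 38 → go left. Place as left child of 38.
Insert 54: 54 > 42 → go right; 54 < 55 → go left; 54 > 50 → go right. Place as right child of 50.

Delete 34 (two children — replace with in-order successor).
After deletion, 20's right child: none.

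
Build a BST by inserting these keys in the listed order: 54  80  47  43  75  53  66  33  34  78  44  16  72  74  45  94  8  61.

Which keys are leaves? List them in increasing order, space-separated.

Insert 54: tree is empty, so 54 becomes the root.
Insert 80: 80 > 54 → go right. Place as right child of 54.
Insert 47: 47 < 54 → go left. Place as left child of 54.
Insert 43: 43 < 54 → go left; 43 < 47 → go left. Place as left child of 47.
Insert 75: 75 > 54 → go right; 75 < 80 → go left. Place as left child of 80.
Insert 53: 53 < 54 → go left; 53 > 47 → go right. Place as right child of 47.
Insert 66: 66 > 54 → go right; 66 < 80 → go left; 66 < 75 → go left. Place as left child of 75.
Insert 33: 33 < 54 → go left; 33 < 47 → go left; 33 < 43 → go left. Place as left child of 43.
Insert 34: 34 < 54 → go left; 34 < 47 → go left; 34 < 43 → go left; 34 > 33 → go right. Place as right child of 33.
Insert 78: 78 > 54 → go right; 78 < 80 → go left; 78 > 75 → go right. Place as right child of 75.
Insert 44: 44 < 54 → go left; 44 < 47 → go left; 44 > 43 → go right. Place as right child of 43.
Insert 16: 16 < 54 → go left; 16 < 47 → go left; 16 < 43 → go left; 16 < 33 → go left. Place as left child of 33.
Insert 72: 72 > 54 → go right; 72 < 80 → go left; 72 < 75 → go left; 72 > 66 → go right. Place as right child of 66.
Insert 74: 74 > 54 → go right; 74 < 80 → go left; 74 < 75 → go left; 74 > 66 → go right; 74 > 72 → go right. Place as right child of 72.
Insert 45: 45 < 54 → go left; 45 < 47 → go left; 45 > 43 → go right; 45 > 44 → go right. Place as right child of 44.
Insert 94: 94 > 54 → go right; 94 > 80 → go right. Place as right child of 80.
Insert 8: 8 < 54 → go left; 8 < 47 → go left; 8 < 43 → go left; 8 < 33 → go left; 8 < 16 → go left. Place as left child of 16.
Insert 61: 61 > 54 → go right; 61 < 80 → go left; 61 < 75 → go left; 61 < 66 → go left. Place as left child of 66.

8 34 45 53 61 74 78 94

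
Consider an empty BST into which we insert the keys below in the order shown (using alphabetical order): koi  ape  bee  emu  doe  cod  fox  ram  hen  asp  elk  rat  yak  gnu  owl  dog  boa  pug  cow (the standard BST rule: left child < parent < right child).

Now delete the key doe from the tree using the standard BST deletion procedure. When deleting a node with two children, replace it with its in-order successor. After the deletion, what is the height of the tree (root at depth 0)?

koi: root
ape: left child of koi (depth 1)
bee: right child of ape (depth 2)
emu: right child of bee (depth 3)
doe: left child of emu (depth 4)
cod: left child of doe (depth 5)
fox: right child of emu (depth 4)
ram: right child of koi (depth 1)
hen: right child of fox (depth 5)
asp: left child of bee (depth 3)
elk: right child of doe (depth 5)
rat: right child of ram (depth 2)
yak: right child of rat (depth 3)
gnu: left child of hen (depth 6)
owl: left child of ram (depth 2)
dog: left child of elk (depth 6)
boa: left child of cod (depth 6)
pug: right child of owl (depth 3)
cow: right child of cod (depth 6)

Delete doe (two children — replace with in-order successor).
After deletion, deepest node is gnu at depth 6.

6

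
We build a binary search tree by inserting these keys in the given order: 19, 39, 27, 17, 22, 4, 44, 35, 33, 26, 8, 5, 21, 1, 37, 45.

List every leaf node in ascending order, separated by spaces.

Insert 19: tree is empty, so 19 becomes the root.
Insert 39: 39 > 19 → go right. Place as right child of 19.
Insert 27: 27 > 19 → go right; 27 < 39 → go left. Place as left child of 39.
Insert 17: 17 < 19 → go left. Place as left child of 19.
Insert 22: 22 > 19 → go right; 22 < 39 → go left; 22 < 27 → go left. Place as left child of 27.
Insert 4: 4 < 19 → go left; 4 < 17 → go left. Place as left child of 17.
Insert 44: 44 > 19 → go right; 44 > 39 → go right. Place as right child of 39.
Insert 35: 35 > 19 → go right; 35 < 39 → go left; 35 > 27 → go right. Place as right child of 27.
Insert 33: 33 > 19 → go right; 33 < 39 → go left; 33 > 27 → go right; 33 < 35 → go left. Place as left child of 35.
Insert 26: 26 > 19 → go right; 26 < 39 → go left; 26 < 27 → go left; 26 > 22 → go right. Place as right child of 22.
Insert 8: 8 < 19 → go left; 8 < 17 → go left; 8 > 4 → go right. Place as right child of 4.
Insert 5: 5 < 19 → go left; 5 < 17 → go left; 5 > 4 → go right; 5 < 8 → go left. Place as left child of 8.
Insert 21: 21 > 19 → go right; 21 < 39 → go left; 21 < 27 → go left; 21 < 22 → go left. Place as left child of 22.
Insert 1: 1 < 19 → go left; 1 < 17 → go left; 1 < 4 → go left. Place as left child of 4.
Insert 37: 37 > 19 → go right; 37 < 39 → go left; 37 > 27 → go right; 37 > 35 → go right. Place as right child of 35.
Insert 45: 45 > 19 → go right; 45 > 39 → go right; 45 > 44 → go right. Place as right child of 44.

1 5 21 26 33 37 45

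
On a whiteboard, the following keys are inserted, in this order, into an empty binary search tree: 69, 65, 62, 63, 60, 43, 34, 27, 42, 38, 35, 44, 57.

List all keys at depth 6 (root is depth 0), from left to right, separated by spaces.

Insert 69: tree is empty, so 69 becomes the root.
Insert 65: 65 < 69 → go left. Place as left child of 69.
Insert 62: 62 < 69 → go left; 62 < 65 → go left. Place as left child of 65.
Insert 63: 63 < 69 → go left; 63 < 65 → go left; 63 > 62 → go right. Place as right child of 62.
Insert 60: 60 < 69 → go left; 60 < 65 → go left; 60 < 62 → go left. Place as left child of 62.
Insert 43: 43 < 69 → go left; 43 < 65 → go left; 43 < 62 → go left; 43 < 60 → go left. Place as left child of 60.
Insert 34: 34 < 69 → go left; 34 < 65 → go left; 34 < 62 → go left; 34 < 60 → go left; 34 < 43 → go left. Place as left child of 43.
Insert 27: 27 < 69 → go left; 27 < 65 → go left; 27 < 62 → go left; 27 < 60 → go left; 27 < 43 → go left; 27 < 34 → go left. Place as left child of 34.
Insert 42: 42 < 69 → go left; 42 < 65 → go left; 42 < 62 → go left; 42 < 60 → go left; 42 < 43 → go left; 42 > 34 → go right. Place as right child of 34.
Insert 38: 38 < 69 → go left; 38 < 65 → go left; 38 < 62 → go left; 38 < 60 → go left; 38 < 43 → go left; 38 > 34 → go right; 38 < 42 → go left. Place as left child of 42.
Insert 35: 35 < 69 → go left; 35 < 65 → go left; 35 < 62 → go left; 35 < 60 → go left; 35 < 43 → go left; 35 > 34 → go right; 35 < 42 → go left; 35 < 38 → go left. Place as left child of 38.
Insert 44: 44 < 69 → go left; 44 < 65 → go left; 44 < 62 → go left; 44 < 60 → go left; 44 > 43 → go right. Place as right child of 43.
Insert 57: 57 < 69 → go left; 57 < 65 → go left; 57 < 62 → go left; 57 < 60 → go left; 57 > 43 → go right; 57 > 44 → go right. Place as right child of 44.

27 42 57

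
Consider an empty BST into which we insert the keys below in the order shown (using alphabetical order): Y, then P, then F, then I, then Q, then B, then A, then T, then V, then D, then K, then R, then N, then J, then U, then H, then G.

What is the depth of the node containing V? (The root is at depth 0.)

4

Insert Y: tree is empty, so Y becomes the root.
Insert P: P < Y → go left. Place as left child of Y.
Insert F: F < Y → go left; F < P → go left. Place as left child of P.
Insert I: I < Y → go left; I < P → go left; I > F → go right. Place as right child of F.
Insert Q: Q < Y → go left; Q > P → go right. Place as right child of P.
Insert B: B < Y → go left; B < P → go left; B < F → go left. Place as left child of F.
Insert A: A < Y → go left; A < P → go left; A < F → go left; A < B → go left. Place as left child of B.
Insert T: T < Y → go left; T > P → go right; T > Q → go right. Place as right child of Q.
Insert V: V < Y → go left; V > P → go right; V > Q → go right; V > T → go right. Place as right child of T.
Insert D: D < Y → go left; D < P → go left; D < F → go left; D > B → go right. Place as right child of B.
Insert K: K < Y → go left; K < P → go left; K > F → go right; K > I → go right. Place as right child of I.
Insert R: R < Y → go left; R > P → go right; R > Q → go right; R < T → go left. Place as left child of T.
Insert N: N < Y → go left; N < P → go left; N > F → go right; N > I → go right; N > K → go right. Place as right child of K.
Insert J: J < Y → go left; J < P → go left; J > F → go right; J > I → go right; J < K → go left. Place as left child of K.
Insert U: U < Y → go left; U > P → go right; U > Q → go right; U > T → go right; U < V → go left. Place as left child of V.
Insert H: H < Y → go left; H < P → go left; H > F → go right; H < I → go left. Place as left child of I.
Insert G: G < Y → go left; G < P → go left; G > F → go right; G < I → go left; G < H → go left. Place as left child of H.

Path to V: Y → P → Q → T → V, which is 4 edges.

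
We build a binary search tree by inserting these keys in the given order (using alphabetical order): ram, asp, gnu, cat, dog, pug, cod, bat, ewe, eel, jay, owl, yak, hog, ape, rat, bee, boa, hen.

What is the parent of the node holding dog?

Resulting structure (node: left, right):
  ram: L=asp, R=yak
  asp: L=ape, R=gnu
  gnu: L=cat, R=pug
  cat: L=bat, R=dog
  dog: L=cod, R=ewe
  pug: L=jay, R=–
  cod: L=–, R=–
  bat: L=–, R=bee
  ewe: L=eel, R=–
  eel: L=–, R=–
  jay: L=hog, R=owl
  owl: L=–, R=–
  yak: L=rat, R=–
  hog: L=hen, R=–
  ape: L=–, R=–
  rat: L=–, R=–
  bee: L=–, R=boa
  boa: L=–, R=–
  hen: L=–, R=–

cat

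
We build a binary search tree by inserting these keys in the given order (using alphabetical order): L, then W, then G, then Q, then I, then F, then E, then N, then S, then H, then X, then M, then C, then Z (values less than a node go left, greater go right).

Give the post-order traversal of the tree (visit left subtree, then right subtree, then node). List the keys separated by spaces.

C E F H I G M N S Q Z X W L

Insert L: tree is empty, so L becomes the root.
Insert W: W > L → go right. Place as right child of L.
Insert G: G < L → go left. Place as left child of L.
Insert Q: Q > L → go right; Q < W → go left. Place as left child of W.
Insert I: I < L → go left; I > G → go right. Place as right child of G.
Insert F: F < L → go left; F < G → go left. Place as left child of G.
Insert E: E < L → go left; E < G → go left; E < F → go left. Place as left child of F.
Insert N: N > L → go right; N < W → go left; N < Q → go left. Place as left child of Q.
Insert S: S > L → go right; S < W → go left; S > Q → go right. Place as right child of Q.
Insert H: H < L → go left; H > G → go right; H < I → go left. Place as left child of I.
Insert X: X > L → go right; X > W → go right. Place as right child of W.
Insert M: M > L → go right; M < W → go left; M < Q → go left; M < N → go left. Place as left child of N.
Insert C: C < L → go left; C < G → go left; C < F → go left; C < E → go left. Place as left child of E.
Insert Z: Z > L → go right; Z > W → go right; Z > X → go right. Place as right child of X.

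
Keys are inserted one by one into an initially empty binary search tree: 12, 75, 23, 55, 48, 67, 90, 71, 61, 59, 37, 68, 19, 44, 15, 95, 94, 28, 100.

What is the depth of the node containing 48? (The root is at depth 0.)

4

12: root
75: right child of 12 (depth 1)
23: left child of 75 (depth 2)
55: right child of 23 (depth 3)
48: left child of 55 (depth 4)
67: right child of 55 (depth 4)
90: right child of 75 (depth 2)
71: right child of 67 (depth 5)
61: left child of 67 (depth 5)
59: left child of 61 (depth 6)
37: left child of 48 (depth 5)
68: left child of 71 (depth 6)
19: left child of 23 (depth 3)
44: right child of 37 (depth 6)
15: left child of 19 (depth 4)
95: right child of 90 (depth 3)
94: left child of 95 (depth 4)
28: left child of 37 (depth 6)
100: right child of 95 (depth 4)

Path to 48: 12 → 75 → 23 → 55 → 48, which is 4 edges.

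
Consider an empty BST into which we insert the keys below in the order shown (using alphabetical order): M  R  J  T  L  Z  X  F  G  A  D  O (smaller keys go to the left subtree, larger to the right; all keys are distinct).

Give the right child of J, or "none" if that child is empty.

M: root
R: right child of M (depth 1)
J: left child of M (depth 1)
T: right child of R (depth 2)
L: right child of J (depth 2)
Z: right child of T (depth 3)
X: left child of Z (depth 4)
F: left child of J (depth 2)
G: right child of F (depth 3)
A: left child of F (depth 3)
D: right child of A (depth 4)
O: left child of R (depth 2)

L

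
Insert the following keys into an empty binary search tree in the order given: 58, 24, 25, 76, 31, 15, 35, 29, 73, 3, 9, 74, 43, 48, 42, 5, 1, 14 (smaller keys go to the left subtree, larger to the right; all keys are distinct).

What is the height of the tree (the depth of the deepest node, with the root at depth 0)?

Resulting structure (node: left, right):
  58: L=24, R=76
  24: L=15, R=25
  25: L=–, R=31
  76: L=73, R=–
  31: L=29, R=35
  15: L=3, R=–
  35: L=–, R=43
  29: L=–, R=–
  73: L=–, R=74
  3: L=1, R=9
  9: L=5, R=14
  74: L=–, R=–
  43: L=42, R=48
  48: L=–, R=–
  42: L=–, R=–
  5: L=–, R=–
  1: L=–, R=–
  14: L=–, R=–

The deepest node is 48 at depth 6.

6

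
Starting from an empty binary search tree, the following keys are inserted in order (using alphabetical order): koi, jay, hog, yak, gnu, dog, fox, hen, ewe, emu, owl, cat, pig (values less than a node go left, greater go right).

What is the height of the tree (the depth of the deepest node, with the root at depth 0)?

koi: root
jay: left child of koi (depth 1)
hog: left child of jay (depth 2)
yak: right child of koi (depth 1)
gnu: left child of hog (depth 3)
dog: left child of gnu (depth 4)
fox: right child of dog (depth 5)
hen: right child of gnu (depth 4)
ewe: left child of fox (depth 6)
emu: left child of ewe (depth 7)
owl: left child of yak (depth 2)
cat: left child of dog (depth 5)
pig: right child of owl (depth 3)

The deepest node is emu at depth 7.

7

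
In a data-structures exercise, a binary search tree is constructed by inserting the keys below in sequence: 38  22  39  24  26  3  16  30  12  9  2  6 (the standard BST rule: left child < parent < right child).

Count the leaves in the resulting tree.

Resulting structure (node: left, right):
  38: L=22, R=39
  22: L=3, R=24
  39: L=–, R=–
  24: L=–, R=26
  26: L=–, R=30
  3: L=2, R=16
  16: L=12, R=–
  30: L=–, R=–
  12: L=9, R=–
  9: L=6, R=–
  2: L=–, R=–
  6: L=–, R=–

Leaves: 2, 6, 30, 39 — 4 in total.

4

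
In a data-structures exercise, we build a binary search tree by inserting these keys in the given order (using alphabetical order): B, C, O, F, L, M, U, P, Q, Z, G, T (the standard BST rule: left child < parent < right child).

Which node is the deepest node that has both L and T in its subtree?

O

B: root
C: right child of B (depth 1)
O: right child of C (depth 2)
F: left child of O (depth 3)
L: right child of F (depth 4)
M: right child of L (depth 5)
U: right child of O (depth 3)
P: left child of U (depth 4)
Q: right child of P (depth 5)
Z: right child of U (depth 4)
G: left child of L (depth 5)
T: right child of Q (depth 6)

Path to L: B → C → O → F → L
Path to T: B → C → O → U → P → Q → T
The paths share a prefix ending at O, then split left and right.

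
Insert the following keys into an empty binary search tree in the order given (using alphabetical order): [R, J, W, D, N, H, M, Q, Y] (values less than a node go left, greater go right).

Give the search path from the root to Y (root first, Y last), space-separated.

R: root
J: left child of R (depth 1)
W: right child of R (depth 1)
D: left child of J (depth 2)
N: right child of J (depth 2)
H: right child of D (depth 3)
M: left child of N (depth 3)
Q: right child of N (depth 3)
Y: right child of W (depth 2)

R W Y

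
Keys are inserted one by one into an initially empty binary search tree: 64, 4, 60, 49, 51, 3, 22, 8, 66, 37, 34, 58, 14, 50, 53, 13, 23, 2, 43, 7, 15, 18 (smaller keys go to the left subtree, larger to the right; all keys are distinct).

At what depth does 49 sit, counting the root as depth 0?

Resulting structure (node: left, right):
  64: L=4, R=66
  4: L=3, R=60
  60: L=49, R=–
  49: L=22, R=51
  51: L=50, R=58
  3: L=2, R=–
  22: L=8, R=37
  8: L=7, R=14
  66: L=–, R=–
  37: L=34, R=43
  34: L=23, R=–
  58: L=53, R=–
  14: L=13, R=15
  50: L=–, R=–
  53: L=–, R=–
  13: L=–, R=–
  23: L=–, R=–
  2: L=–, R=–
  43: L=–, R=–
  7: L=–, R=–
  15: L=–, R=18
  18: L=–, R=–

Path to 49: 64 → 4 → 60 → 49, which is 3 edges.

3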